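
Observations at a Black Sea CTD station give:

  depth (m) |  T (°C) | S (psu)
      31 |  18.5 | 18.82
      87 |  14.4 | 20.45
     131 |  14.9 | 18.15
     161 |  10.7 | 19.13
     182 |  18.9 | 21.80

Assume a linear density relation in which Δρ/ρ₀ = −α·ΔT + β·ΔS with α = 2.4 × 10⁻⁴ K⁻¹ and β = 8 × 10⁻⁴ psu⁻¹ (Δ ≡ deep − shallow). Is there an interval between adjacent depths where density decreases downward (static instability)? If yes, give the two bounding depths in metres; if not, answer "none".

87–131 m

Evaluate Δρ/ρ₀ = −αΔT + βΔS across each adjacent pair:
  31–87 m: −αΔT+βΔS = −(2.4 × 10⁻⁴)(-4.1)+(8 × 10⁻⁴)(+1.63) = 2.3 × 10⁻³ → stable
  87–131 m: −αΔT+βΔS = −(2.4 × 10⁻⁴)(+0.5)+(8 × 10⁻⁴)(-2.30) = -2.0 × 10⁻³ → UNSTABLE
  131–161 m: −αΔT+βΔS = −(2.4 × 10⁻⁴)(-4.2)+(8 × 10⁻⁴)(+0.98) = 1.8 × 10⁻³ → stable
  161–182 m: −αΔT+βΔS = −(2.4 × 10⁻⁴)(+8.2)+(8 × 10⁻⁴)(+2.67) = 1.7 × 10⁻⁴ → stable
The 87–131 m interval has Δρ < 0: lighter water underlies denser water.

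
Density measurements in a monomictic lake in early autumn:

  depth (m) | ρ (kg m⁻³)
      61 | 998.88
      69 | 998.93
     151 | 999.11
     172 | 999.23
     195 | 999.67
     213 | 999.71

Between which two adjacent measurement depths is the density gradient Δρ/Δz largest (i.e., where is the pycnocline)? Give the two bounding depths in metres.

Compute the density gradient over each adjacent pair:
  61–69 m: Δρ/Δz = 0.05/8 = 6.3 × 10⁻³ kg m⁻⁴
  69–151 m: Δρ/Δz = 0.18/82 = 2.2 × 10⁻³ kg m⁻⁴
  151–172 m: Δρ/Δz = 0.12/21 = 5.7 × 10⁻³ kg m⁻⁴
  172–195 m: Δρ/Δz = 0.44/23 = 0.019 kg m⁻⁴
  195–213 m: Δρ/Δz = 0.04/18 = 2.2 × 10⁻³ kg m⁻⁴
The largest gradient is in the 172–195 m interval — the pycnocline.

172–195 m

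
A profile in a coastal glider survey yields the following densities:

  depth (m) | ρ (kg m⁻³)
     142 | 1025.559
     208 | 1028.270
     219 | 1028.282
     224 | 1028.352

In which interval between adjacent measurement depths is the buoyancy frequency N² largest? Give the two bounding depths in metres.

Compute the density gradient over each adjacent pair:
  142–208 m: Δρ/Δz = 2.711/66 = 0.041 kg m⁻⁴
  208–219 m: Δρ/Δz = 0.012/11 = 1.1 × 10⁻³ kg m⁻⁴
  219–224 m: Δρ/Δz = 0.070/5 = 0.014 kg m⁻⁴
The largest gradient is in the 142–208 m interval — the pycnocline.

142–208 m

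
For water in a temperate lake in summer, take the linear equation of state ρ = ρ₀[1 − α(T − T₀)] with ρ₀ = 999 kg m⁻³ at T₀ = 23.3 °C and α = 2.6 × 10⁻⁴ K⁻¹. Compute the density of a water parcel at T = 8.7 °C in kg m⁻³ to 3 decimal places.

T − T₀ = -14.6 K.
Bracket = 1 − α·(-14.6) = 1 + (3.796 × 10⁻³) = 1.0037960.
ρ = 999 × 1.0037960 = 1002.792 kg m⁻³.

1002.792 kg m⁻³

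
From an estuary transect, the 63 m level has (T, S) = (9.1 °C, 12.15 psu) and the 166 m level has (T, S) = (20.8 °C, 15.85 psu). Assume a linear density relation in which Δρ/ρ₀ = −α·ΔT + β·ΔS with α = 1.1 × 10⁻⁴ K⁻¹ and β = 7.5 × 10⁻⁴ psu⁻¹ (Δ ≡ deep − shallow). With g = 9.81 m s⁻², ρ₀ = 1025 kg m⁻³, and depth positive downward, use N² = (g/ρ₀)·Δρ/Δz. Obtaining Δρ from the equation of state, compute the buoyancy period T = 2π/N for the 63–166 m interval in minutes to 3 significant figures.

ΔT = +11.7 K, ΔS = +3.70 psu (deep − shallow).
Δρ/ρ₀ = −αΔT + βΔS = -1.287 × 10⁻³ + 2.775 × 10⁻³ = 1.488 × 10⁻³, so Δρ ≈ 1.525 kg m⁻³.
N² = (g/ρ₀)·Δρ/Δz = g·(Δρ/ρ₀)/Δz = 9.81 × 1.488 × 10⁻³ / 103 = 1.4172 × 10⁻⁴ s⁻².
N = √(1.4172 × 10⁻⁴) = 0.011905 rad s⁻¹ → T = 2π/N = 527.78 s = 8.7963 min ≈ 8.80 min.

8.80 min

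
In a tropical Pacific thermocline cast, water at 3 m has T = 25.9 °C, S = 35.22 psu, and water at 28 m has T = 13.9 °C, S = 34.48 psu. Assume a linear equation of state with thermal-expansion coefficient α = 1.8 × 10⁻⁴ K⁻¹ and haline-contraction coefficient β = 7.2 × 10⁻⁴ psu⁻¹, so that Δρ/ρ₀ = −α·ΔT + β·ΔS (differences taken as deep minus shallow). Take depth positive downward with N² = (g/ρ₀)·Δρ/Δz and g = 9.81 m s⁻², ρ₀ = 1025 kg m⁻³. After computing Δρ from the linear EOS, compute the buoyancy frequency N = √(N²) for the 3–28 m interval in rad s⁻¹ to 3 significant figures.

ΔT = -12.0 K, ΔS = -0.74 psu (deep − shallow).
Δρ/ρ₀ = −αΔT + βΔS = 2.16 × 10⁻³ − 5.328 × 10⁻⁴ = 1.6272 × 10⁻³, so Δρ ≈ 1.668 kg m⁻³.
N² = (g/ρ₀)·Δρ/Δz = g·(Δρ/ρ₀)/Δz = 9.81 × 1.6272 × 10⁻³ / 25 = 6.3851 × 10⁻⁴ s⁻².
N = √(6.3851 × 10⁻⁴) = 0.025269 rad s⁻¹ ≈ 0.0253 rad s⁻¹.

0.0253 rad s⁻¹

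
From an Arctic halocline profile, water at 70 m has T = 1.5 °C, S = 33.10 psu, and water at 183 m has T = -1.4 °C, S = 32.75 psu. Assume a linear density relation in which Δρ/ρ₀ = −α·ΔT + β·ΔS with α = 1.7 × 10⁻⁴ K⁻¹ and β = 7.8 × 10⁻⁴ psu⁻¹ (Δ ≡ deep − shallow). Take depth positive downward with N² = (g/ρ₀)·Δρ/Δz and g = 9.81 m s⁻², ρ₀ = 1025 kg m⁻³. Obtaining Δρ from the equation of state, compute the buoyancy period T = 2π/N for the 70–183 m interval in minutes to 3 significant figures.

24.0 min

ΔT = -2.9 K, ΔS = -0.35 psu (deep − shallow).
Δρ/ρ₀ = −αΔT + βΔS = 4.93 × 10⁻⁴ − 2.73 × 10⁻⁴ = 2.20 × 10⁻⁴, so Δρ ≈ 0.2255 kg m⁻³.
N² = (g/ρ₀)·Δρ/Δz = g·(Δρ/ρ₀)/Δz = 9.81 × 2.20 × 10⁻⁴ / 113 = 1.9099 × 10⁻⁵ s⁻².
N = √(1.9099 × 10⁻⁵) = 4.3702 × 10⁻³ rad s⁻¹ → T = 2π/N = 1.4377 × 10³ s = 23.962 min ≈ 24.0 min.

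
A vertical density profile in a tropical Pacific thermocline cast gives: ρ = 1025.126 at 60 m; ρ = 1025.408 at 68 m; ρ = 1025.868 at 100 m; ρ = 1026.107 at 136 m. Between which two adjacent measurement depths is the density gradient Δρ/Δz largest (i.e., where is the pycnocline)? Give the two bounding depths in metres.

60–68 m

Compute the density gradient over each adjacent pair:
  60–68 m: Δρ/Δz = 0.282/8 = 0.035 kg m⁻⁴
  68–100 m: Δρ/Δz = 0.460/32 = 0.014 kg m⁻⁴
  100–136 m: Δρ/Δz = 0.239/36 = 6.6 × 10⁻³ kg m⁻⁴
The largest gradient is in the 60–68 m interval — the pycnocline.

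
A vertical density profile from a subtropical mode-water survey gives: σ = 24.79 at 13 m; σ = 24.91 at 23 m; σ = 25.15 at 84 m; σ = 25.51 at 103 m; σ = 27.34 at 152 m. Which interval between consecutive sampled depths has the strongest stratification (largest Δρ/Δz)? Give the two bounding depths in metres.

Compute the density gradient over each adjacent pair:
  13–23 m: Δρ/Δz = 0.12/10 = 0.012 kg m⁻⁴
  23–84 m: Δρ/Δz = 0.24/61 = 3.9 × 10⁻³ kg m⁻⁴
  84–103 m: Δρ/Δz = 0.36/19 = 0.019 kg m⁻⁴
  103–152 m: Δρ/Δz = 1.83/49 = 0.037 kg m⁻⁴
The largest gradient is in the 103–152 m interval — the pycnocline.

103–152 m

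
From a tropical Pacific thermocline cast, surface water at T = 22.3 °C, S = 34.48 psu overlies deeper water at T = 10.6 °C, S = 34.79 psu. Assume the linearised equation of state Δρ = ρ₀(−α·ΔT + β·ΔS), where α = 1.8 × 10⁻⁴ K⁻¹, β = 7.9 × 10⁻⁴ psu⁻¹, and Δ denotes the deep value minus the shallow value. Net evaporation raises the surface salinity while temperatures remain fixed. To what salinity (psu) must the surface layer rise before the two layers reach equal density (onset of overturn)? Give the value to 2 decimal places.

Neutral buoyancy requires −α(T_deep − T_surf) + β(S_deep − S_surf′) = 0.
S_surf′ = S_deep − (α/β)·ΔT = 34.79 − (1.8 × 10⁻⁴/7.9 × 10⁻⁴)·(-11.7) = 37.4558 psu.
Increase required: 37.4558 − 34.48 = 2.9758 psu.

37.46 psu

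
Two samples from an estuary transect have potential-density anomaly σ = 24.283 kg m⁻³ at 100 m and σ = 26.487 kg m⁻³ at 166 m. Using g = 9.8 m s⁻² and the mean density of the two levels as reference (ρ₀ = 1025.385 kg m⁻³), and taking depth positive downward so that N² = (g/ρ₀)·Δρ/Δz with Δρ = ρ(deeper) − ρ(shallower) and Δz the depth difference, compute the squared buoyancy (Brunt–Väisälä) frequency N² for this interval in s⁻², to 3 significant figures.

3.19 × 10⁻⁴ s⁻²

Δρ = 1026.487 − 1024.283 = 2.204 kg m⁻³ over Δz = 166 − 100 = 66 m.
N² = (9.8/1025.385) × (2.204/66) = 3.1916 × 10⁻⁴ s⁻² ≈ 3.19 × 10⁻⁴ s⁻².
A positive N² confirms static stability across the interval.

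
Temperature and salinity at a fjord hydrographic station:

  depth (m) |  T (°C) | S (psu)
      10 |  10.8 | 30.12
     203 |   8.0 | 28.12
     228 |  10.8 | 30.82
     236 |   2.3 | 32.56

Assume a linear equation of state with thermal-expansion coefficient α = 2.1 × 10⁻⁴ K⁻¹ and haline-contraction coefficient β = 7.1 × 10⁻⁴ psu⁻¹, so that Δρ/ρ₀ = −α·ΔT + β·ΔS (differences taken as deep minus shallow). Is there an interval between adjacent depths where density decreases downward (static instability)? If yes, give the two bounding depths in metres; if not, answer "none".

10–203 m

Evaluate Δρ/ρ₀ = −αΔT + βΔS across each adjacent pair:
  10–203 m: −αΔT+βΔS = −(2.1 × 10⁻⁴)(-2.8)+(7.1 × 10⁻⁴)(-2.00) = -8.3 × 10⁻⁴ → UNSTABLE
  203–228 m: −αΔT+βΔS = −(2.1 × 10⁻⁴)(+2.8)+(7.1 × 10⁻⁴)(+2.70) = 1.3 × 10⁻³ → stable
  228–236 m: −αΔT+βΔS = −(2.1 × 10⁻⁴)(-8.5)+(7.1 × 10⁻⁴)(+1.74) = 3.0 × 10⁻³ → stable
The 10–203 m interval has Δρ < 0: lighter water underlies denser water.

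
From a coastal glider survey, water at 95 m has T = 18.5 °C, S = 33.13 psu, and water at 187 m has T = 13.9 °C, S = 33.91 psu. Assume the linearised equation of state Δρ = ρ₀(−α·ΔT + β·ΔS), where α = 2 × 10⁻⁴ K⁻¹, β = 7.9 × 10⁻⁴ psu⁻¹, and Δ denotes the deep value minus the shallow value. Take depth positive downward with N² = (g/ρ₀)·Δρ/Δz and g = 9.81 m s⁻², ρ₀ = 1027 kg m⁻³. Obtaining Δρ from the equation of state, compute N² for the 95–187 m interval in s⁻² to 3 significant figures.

ΔT = -4.6 K, ΔS = +0.78 psu (deep − shallow).
Δρ/ρ₀ = −αΔT + βΔS = 9.20 × 10⁻⁴ + 6.162 × 10⁻⁴ = 1.5362 × 10⁻³, so Δρ ≈ 1.578 kg m⁻³.
N² = (g/ρ₀)·Δρ/Δz = g·(Δρ/ρ₀)/Δz = 9.81 × 1.5362 × 10⁻³ / 92 = 1.6381 × 10⁻⁴ s⁻² ≈ 1.64 × 10⁻⁴ s⁻².

1.64 × 10⁻⁴ s⁻²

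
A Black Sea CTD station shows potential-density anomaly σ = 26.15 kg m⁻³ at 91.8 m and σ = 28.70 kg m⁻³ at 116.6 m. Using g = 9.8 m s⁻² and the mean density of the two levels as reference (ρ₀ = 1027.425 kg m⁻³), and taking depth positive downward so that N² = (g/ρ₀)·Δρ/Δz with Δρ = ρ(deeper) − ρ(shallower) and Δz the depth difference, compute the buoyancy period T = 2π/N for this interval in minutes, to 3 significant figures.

Δρ = 1028.70 − 1026.15 = 2.55 kg m⁻³ over Δz = 116.6 − 91.8 = 24.8 m.
N² = (9.8/1027.425) × (2.55/24.8) = 9.8076 × 10⁻⁴ s⁻².
N = √(9.8076 × 10⁻⁴) = 0.031317 rad s⁻¹, so T = 2π/N = 200.63 s = 3.3438 min ≈ 3.34 min.

3.34 min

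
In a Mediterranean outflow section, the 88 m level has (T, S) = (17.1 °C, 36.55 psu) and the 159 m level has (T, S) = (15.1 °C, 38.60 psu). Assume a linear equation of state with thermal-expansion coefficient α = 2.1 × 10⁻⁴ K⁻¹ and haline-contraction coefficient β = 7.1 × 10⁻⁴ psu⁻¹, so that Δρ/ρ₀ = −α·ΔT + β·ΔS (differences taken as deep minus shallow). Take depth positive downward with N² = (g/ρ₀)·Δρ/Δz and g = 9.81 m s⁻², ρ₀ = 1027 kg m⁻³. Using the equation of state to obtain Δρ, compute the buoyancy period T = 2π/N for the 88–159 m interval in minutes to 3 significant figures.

6.51 min

ΔT = -2.0 K, ΔS = +2.05 psu (deep − shallow).
Δρ/ρ₀ = −αΔT + βΔS = 4.20 × 10⁻⁴ + 1.4555 × 10⁻³ = 1.8755 × 10⁻³, so Δρ ≈ 1.926 kg m⁻³.
N² = (g/ρ₀)·Δρ/Δz = g·(Δρ/ρ₀)/Δz = 9.81 × 1.8755 × 10⁻³ / 71 = 2.5914 × 10⁻⁴ s⁻².
N = √(2.5914 × 10⁻⁴) = 0.016098 rad s⁻¹ → T = 2π/N = 390.31 s = 6.5052 min ≈ 6.51 min.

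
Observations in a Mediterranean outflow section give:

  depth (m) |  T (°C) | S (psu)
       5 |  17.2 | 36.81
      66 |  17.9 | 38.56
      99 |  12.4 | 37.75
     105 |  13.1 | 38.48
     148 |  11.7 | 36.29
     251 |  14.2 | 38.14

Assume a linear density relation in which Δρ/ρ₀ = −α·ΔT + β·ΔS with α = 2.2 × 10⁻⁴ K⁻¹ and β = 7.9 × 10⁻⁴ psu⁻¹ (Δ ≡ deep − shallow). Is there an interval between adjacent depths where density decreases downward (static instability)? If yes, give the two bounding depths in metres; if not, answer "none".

Evaluate Δρ/ρ₀ = −αΔT + βΔS across each adjacent pair:
  5–66 m: −αΔT+βΔS = −(2.2 × 10⁻⁴)(+0.7)+(7.9 × 10⁻⁴)(+1.75) = 1.2 × 10⁻³ → stable
  66–99 m: −αΔT+βΔS = −(2.2 × 10⁻⁴)(-5.5)+(7.9 × 10⁻⁴)(-0.81) = 5.7 × 10⁻⁴ → stable
  99–105 m: −αΔT+βΔS = −(2.2 × 10⁻⁴)(+0.7)+(7.9 × 10⁻⁴)(+0.73) = 4.2 × 10⁻⁴ → stable
  105–148 m: −αΔT+βΔS = −(2.2 × 10⁻⁴)(-1.4)+(7.9 × 10⁻⁴)(-2.19) = -1.4 × 10⁻³ → UNSTABLE
  148–251 m: −αΔT+βΔS = −(2.2 × 10⁻⁴)(+2.5)+(7.9 × 10⁻⁴)(+1.85) = 9.1 × 10⁻⁴ → stable
The 105–148 m interval has Δρ < 0: lighter water underlies denser water.

105–148 m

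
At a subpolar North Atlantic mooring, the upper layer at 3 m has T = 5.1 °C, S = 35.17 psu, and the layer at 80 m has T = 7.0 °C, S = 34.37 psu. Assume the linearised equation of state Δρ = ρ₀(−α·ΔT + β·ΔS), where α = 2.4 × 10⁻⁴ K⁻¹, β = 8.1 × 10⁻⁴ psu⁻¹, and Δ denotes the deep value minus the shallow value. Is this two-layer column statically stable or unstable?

ΔT = 7.0 − 5.1 = +1.9 K and ΔS = 34.37 − 35.17 = -0.80 psu (deep − shallow).
−αΔT = -4.56 × 10⁻⁴; βΔS = -6.48 × 10⁻⁴; sum Δρ/ρ₀ = -1.104 × 10⁻³.
Δρ/ρ₀ < 0, so Δρ < 0: deeper water is lighter → statically unstable; the column would overturn.

unstable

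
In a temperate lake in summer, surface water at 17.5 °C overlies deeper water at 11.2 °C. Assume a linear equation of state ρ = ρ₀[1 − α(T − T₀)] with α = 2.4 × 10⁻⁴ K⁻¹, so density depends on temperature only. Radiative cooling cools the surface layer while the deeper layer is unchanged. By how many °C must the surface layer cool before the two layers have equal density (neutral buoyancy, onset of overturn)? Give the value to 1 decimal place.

6.3 °C

With temperature the only control, equal density requires T_surf′ = T_deep.
T_surf′ = 11.2 °C.
Cooling required: 17.5 − 11.2 = 6.3 °C.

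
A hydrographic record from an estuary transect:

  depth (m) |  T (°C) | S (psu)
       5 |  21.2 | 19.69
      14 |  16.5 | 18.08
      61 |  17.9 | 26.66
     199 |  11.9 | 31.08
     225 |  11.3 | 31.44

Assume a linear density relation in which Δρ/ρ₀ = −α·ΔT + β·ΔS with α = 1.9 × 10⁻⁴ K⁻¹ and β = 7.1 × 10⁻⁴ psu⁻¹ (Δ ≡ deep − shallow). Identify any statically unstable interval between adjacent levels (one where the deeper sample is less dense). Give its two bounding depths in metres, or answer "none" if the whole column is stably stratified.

Evaluate Δρ/ρ₀ = −αΔT + βΔS across each adjacent pair:
  5–14 m: −αΔT+βΔS = −(1.9 × 10⁻⁴)(-4.7)+(7.1 × 10⁻⁴)(-1.61) = -2.5 × 10⁻⁴ → UNSTABLE
  14–61 m: −αΔT+βΔS = −(1.9 × 10⁻⁴)(+1.4)+(7.1 × 10⁻⁴)(+8.58) = 5.8 × 10⁻³ → stable
  61–199 m: −αΔT+βΔS = −(1.9 × 10⁻⁴)(-6.0)+(7.1 × 10⁻⁴)(+4.42) = 4.3 × 10⁻³ → stable
  199–225 m: −αΔT+βΔS = −(1.9 × 10⁻⁴)(-0.6)+(7.1 × 10⁻⁴)(+0.36) = 3.7 × 10⁻⁴ → stable
The 5–14 m interval has Δρ < 0: lighter water underlies denser water.

5–14 m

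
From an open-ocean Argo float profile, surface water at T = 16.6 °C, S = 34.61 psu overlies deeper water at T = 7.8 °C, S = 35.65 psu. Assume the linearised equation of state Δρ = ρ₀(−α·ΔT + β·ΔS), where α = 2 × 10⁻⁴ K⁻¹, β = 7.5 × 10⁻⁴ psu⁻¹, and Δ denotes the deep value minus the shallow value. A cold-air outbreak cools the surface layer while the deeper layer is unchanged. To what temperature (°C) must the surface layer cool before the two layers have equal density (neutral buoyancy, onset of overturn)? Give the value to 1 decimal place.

3.9 °C

Neutral buoyancy requires Δρ = 0, i.e. −α(T_deep − T_surf′) + β(S_deep − S_surf) = 0.
T_surf′ = T_deep − (β/α)·ΔS = 7.8 − (7.5 × 10⁻⁴/2 × 10⁻⁴)·(+1.04) = 3.900 °C.
Cooling required: 16.6 − (3.900) = 12.700 °C.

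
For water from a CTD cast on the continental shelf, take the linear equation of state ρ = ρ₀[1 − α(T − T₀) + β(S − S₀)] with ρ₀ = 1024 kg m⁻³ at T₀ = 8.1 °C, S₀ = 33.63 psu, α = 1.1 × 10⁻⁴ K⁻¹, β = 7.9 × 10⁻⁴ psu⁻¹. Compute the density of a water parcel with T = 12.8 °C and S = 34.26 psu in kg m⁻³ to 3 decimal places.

T − T₀ = +4.7 K, S − S₀ = +0.63 psu.
Bracket = 1 − α·(+4.7) + β·(+0.63) = 1 + (-1.93 × 10⁻⁵) = 0.9999807.
ρ = 1024 × 0.9999807 = 1023.980 kg m⁻³.

1023.980 kg m⁻³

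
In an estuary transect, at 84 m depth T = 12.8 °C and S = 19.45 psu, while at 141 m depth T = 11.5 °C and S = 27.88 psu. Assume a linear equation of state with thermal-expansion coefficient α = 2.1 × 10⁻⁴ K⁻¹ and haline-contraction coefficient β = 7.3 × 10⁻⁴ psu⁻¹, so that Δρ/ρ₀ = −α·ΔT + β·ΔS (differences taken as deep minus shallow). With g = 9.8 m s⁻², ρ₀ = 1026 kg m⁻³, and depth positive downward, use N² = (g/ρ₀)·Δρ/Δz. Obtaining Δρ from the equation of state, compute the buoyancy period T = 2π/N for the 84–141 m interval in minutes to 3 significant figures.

3.15 min

ΔT = -1.3 K, ΔS = +8.43 psu (deep − shallow).
Δρ/ρ₀ = −αΔT + βΔS = 2.73 × 10⁻⁴ + 6.1539 × 10⁻³ = 6.4269 × 10⁻³, so Δρ ≈ 6.594 kg m⁻³.
N² = (g/ρ₀)·Δρ/Δz = g·(Δρ/ρ₀)/Δz = 9.8 × 6.4269 × 10⁻³ / 57 = 1.1050 × 10⁻³ s⁻².
N = √(1.1050 × 10⁻³) = 0.033242 rad s⁻¹ → T = 2π/N = 189.01 s = 3.1502 min ≈ 3.15 min.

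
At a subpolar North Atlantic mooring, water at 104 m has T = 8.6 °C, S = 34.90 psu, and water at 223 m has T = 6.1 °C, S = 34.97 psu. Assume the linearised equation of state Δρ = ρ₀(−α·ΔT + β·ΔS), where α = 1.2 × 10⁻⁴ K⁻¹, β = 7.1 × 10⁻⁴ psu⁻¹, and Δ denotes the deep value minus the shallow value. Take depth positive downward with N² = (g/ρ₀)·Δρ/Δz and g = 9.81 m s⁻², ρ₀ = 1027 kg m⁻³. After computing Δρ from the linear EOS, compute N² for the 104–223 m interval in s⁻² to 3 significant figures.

2.88 × 10⁻⁵ s⁻²

ΔT = -2.5 K, ΔS = +0.07 psu (deep − shallow).
Δρ/ρ₀ = −αΔT + βΔS = 3.00 × 10⁻⁴ + 4.97 × 10⁻⁵ = 3.497 × 10⁻⁴, so Δρ ≈ 0.3591 kg m⁻³.
N² = (g/ρ₀)·Δρ/Δz = g·(Δρ/ρ₀)/Δz = 9.81 × 3.497 × 10⁻⁴ / 119 = 2.8828 × 10⁻⁵ s⁻² ≈ 2.88 × 10⁻⁵ s⁻².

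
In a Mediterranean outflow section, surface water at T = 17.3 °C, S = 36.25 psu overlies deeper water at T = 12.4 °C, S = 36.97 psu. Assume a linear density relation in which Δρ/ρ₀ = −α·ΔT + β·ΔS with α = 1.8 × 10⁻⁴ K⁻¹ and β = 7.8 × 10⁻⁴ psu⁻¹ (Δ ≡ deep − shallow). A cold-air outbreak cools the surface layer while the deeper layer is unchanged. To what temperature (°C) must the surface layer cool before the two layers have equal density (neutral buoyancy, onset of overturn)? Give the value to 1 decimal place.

9.3 °C

Neutral buoyancy requires Δρ = 0, i.e. −α(T_deep − T_surf′) + β(S_deep − S_surf) = 0.
T_surf′ = T_deep − (β/α)·ΔS = 12.4 − (7.8 × 10⁻⁴/1.8 × 10⁻⁴)·(+0.72) = 9.280 °C.
Cooling required: 17.3 − (9.280) = 8.020 °C.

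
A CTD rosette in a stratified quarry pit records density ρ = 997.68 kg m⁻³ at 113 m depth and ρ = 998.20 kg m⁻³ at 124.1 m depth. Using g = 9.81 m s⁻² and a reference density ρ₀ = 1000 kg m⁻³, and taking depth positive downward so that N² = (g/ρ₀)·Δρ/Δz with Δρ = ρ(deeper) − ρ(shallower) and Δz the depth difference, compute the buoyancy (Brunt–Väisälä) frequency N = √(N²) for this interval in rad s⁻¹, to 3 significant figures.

Δρ = 998.20 − 997.68 = 0.52 kg m⁻³ over Δz = 124.1 − 113 = 11.1 m.
N² = (9.81/1000) × (0.52/11.1) = 4.5957 × 10⁻⁴ s⁻².
N = √(4.5957 × 10⁻⁴) = 0.021438 rad s⁻¹ ≈ 0.0214 rad s⁻¹.

0.0214 rad s⁻¹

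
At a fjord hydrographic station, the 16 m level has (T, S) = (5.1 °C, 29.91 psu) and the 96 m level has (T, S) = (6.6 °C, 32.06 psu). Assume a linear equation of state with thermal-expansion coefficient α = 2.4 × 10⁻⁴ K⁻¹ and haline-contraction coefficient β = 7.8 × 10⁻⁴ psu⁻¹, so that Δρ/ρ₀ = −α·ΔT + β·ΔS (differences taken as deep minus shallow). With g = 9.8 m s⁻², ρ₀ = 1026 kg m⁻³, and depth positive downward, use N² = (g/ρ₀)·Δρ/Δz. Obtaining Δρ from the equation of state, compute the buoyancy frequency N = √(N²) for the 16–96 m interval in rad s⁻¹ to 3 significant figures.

0.0127 rad s⁻¹

ΔT = +1.5 K, ΔS = +2.15 psu (deep − shallow).
Δρ/ρ₀ = −αΔT + βΔS = -3.60 × 10⁻⁴ + 1.677 × 10⁻³ = 1.317 × 10⁻³, so Δρ ≈ 1.351 kg m⁻³.
N² = (g/ρ₀)·Δρ/Δz = g·(Δρ/ρ₀)/Δz = 9.8 × 1.317 × 10⁻³ / 80 = 1.6133 × 10⁻⁴ s⁻².
N = √(1.6133 × 10⁻⁴) = 0.012702 rad s⁻¹ ≈ 0.0127 rad s⁻¹.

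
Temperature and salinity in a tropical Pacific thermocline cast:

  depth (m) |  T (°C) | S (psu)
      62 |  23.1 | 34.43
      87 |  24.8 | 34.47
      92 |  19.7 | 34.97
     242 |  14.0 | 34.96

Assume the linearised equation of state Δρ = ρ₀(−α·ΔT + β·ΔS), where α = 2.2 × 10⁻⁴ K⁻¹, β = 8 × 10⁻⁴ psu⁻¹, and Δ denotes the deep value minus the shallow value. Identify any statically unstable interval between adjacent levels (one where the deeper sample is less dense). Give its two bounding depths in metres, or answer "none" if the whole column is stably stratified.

62–87 m

Evaluate Δρ/ρ₀ = −αΔT + βΔS across each adjacent pair:
  62–87 m: −αΔT+βΔS = −(2.2 × 10⁻⁴)(+1.7)+(8 × 10⁻⁴)(+0.04) = -3.4 × 10⁻⁴ → UNSTABLE
  87–92 m: −αΔT+βΔS = −(2.2 × 10⁻⁴)(-5.1)+(8 × 10⁻⁴)(+0.50) = 1.5 × 10⁻³ → stable
  92–242 m: −αΔT+βΔS = −(2.2 × 10⁻⁴)(-5.7)+(8 × 10⁻⁴)(-0.01) = 1.2 × 10⁻³ → stable
The 62–87 m interval has Δρ < 0: lighter water underlies denser water.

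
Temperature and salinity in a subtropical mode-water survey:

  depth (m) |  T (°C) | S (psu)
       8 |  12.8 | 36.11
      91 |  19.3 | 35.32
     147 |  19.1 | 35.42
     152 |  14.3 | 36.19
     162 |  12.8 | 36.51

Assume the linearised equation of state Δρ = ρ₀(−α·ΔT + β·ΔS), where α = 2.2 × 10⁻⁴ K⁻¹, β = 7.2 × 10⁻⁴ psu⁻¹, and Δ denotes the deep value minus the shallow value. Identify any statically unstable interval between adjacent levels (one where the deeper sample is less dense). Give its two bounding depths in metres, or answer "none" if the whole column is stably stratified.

Evaluate Δρ/ρ₀ = −αΔT + βΔS across each adjacent pair:
  8–91 m: −αΔT+βΔS = −(2.2 × 10⁻⁴)(+6.5)+(7.2 × 10⁻⁴)(-0.79) = -2.0 × 10⁻³ → UNSTABLE
  91–147 m: −αΔT+βΔS = −(2.2 × 10⁻⁴)(-0.2)+(7.2 × 10⁻⁴)(+0.10) = 1.2 × 10⁻⁴ → stable
  147–152 m: −αΔT+βΔS = −(2.2 × 10⁻⁴)(-4.8)+(7.2 × 10⁻⁴)(+0.77) = 1.6 × 10⁻³ → stable
  152–162 m: −αΔT+βΔS = −(2.2 × 10⁻⁴)(-1.5)+(7.2 × 10⁻⁴)(+0.32) = 5.6 × 10⁻⁴ → stable
The 8–91 m interval has Δρ < 0: lighter water underlies denser water.

8–91 m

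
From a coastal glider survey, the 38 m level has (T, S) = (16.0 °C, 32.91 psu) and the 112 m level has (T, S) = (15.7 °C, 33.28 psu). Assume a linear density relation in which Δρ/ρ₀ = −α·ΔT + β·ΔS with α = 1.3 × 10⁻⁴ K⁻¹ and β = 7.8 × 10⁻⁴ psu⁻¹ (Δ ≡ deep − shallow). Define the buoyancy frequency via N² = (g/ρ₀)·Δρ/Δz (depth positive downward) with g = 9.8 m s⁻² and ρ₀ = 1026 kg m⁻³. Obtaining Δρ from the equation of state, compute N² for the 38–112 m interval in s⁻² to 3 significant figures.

4.34 × 10⁻⁵ s⁻²

ΔT = -0.3 K, ΔS = +0.37 psu (deep − shallow).
Δρ/ρ₀ = −αΔT + βΔS = 3.90 × 10⁻⁵ + 2.886 × 10⁻⁴ = 3.276 × 10⁻⁴, so Δρ ≈ 0.3361 kg m⁻³.
N² = (g/ρ₀)·Δρ/Δz = g·(Δρ/ρ₀)/Δz = 9.8 × 3.276 × 10⁻⁴ / 74 = 4.3385 × 10⁻⁵ s⁻² ≈ 4.34 × 10⁻⁵ s⁻².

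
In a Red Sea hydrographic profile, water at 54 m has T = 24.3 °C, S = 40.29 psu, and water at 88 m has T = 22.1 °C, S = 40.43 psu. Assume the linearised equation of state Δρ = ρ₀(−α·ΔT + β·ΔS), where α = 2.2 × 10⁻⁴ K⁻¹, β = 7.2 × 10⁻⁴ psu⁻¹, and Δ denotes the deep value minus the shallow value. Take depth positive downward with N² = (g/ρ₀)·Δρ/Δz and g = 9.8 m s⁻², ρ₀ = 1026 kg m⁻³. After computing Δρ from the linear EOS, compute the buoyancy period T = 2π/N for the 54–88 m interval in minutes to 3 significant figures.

ΔT = -2.2 K, ΔS = +0.14 psu (deep − shallow).
Δρ/ρ₀ = −αΔT + βΔS = 4.84 × 10⁻⁴ + 1.008 × 10⁻⁴ = 5.848 × 10⁻⁴, so Δρ ≈ 0.6000 kg m⁻³.
N² = (g/ρ₀)·Δρ/Δz = g·(Δρ/ρ₀)/Δz = 9.8 × 5.848 × 10⁻⁴ / 34 = 1.6856 × 10⁻⁴ s⁻².
N = √(1.6856 × 10⁻⁴) = 0.012983 rad s⁻¹ → T = 2π/N = 483.95 s = 8.0658 min ≈ 8.07 min.

8.07 min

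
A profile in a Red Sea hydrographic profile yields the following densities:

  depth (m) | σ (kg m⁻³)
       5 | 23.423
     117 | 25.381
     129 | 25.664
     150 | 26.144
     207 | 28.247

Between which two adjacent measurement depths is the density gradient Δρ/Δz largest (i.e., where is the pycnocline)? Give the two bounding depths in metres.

150–207 m

Compute the density gradient over each adjacent pair:
  5–117 m: Δρ/Δz = 1.958/112 = 0.017 kg m⁻⁴
  117–129 m: Δρ/Δz = 0.283/12 = 0.024 kg m⁻⁴
  129–150 m: Δρ/Δz = 0.480/21 = 0.023 kg m⁻⁴
  150–207 m: Δρ/Δz = 2.103/57 = 0.037 kg m⁻⁴
The largest gradient is in the 150–207 m interval — the pycnocline.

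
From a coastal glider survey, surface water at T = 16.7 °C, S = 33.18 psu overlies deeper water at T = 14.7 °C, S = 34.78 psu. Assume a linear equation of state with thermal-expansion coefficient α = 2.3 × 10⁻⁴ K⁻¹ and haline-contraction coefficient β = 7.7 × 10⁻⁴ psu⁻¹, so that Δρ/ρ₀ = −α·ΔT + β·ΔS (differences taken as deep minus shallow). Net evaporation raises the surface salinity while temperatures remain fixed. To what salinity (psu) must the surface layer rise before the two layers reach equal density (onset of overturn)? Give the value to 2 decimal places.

Neutral buoyancy requires −α(T_deep − T_surf) + β(S_deep − S_surf′) = 0.
S_surf′ = S_deep − (α/β)·ΔT = 34.78 − (2.3 × 10⁻⁴/7.7 × 10⁻⁴)·(-2.0) = 35.3774 psu.
Increase required: 35.3774 − 33.18 = 2.1974 psu.

35.38 psu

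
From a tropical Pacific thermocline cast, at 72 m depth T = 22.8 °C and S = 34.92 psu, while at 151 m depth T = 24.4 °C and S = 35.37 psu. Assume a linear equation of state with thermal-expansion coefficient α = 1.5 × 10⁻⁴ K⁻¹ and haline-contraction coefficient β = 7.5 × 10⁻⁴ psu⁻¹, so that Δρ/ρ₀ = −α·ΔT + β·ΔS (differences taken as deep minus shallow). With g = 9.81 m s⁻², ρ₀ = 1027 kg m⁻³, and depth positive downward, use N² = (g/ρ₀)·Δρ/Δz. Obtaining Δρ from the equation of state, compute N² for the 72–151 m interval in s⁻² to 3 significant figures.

1.21 × 10⁻⁵ s⁻²

ΔT = +1.6 K, ΔS = +0.45 psu (deep − shallow).
Δρ/ρ₀ = −αΔT + βΔS = -2.40 × 10⁻⁴ + 3.375 × 10⁻⁴ = 9.75 × 10⁻⁵, so Δρ ≈ 0.1001 kg m⁻³.
N² = (g/ρ₀)·Δρ/Δz = g·(Δρ/ρ₀)/Δz = 9.81 × 9.75 × 10⁻⁵ / 79 = 1.2107 × 10⁻⁵ s⁻² ≈ 1.21 × 10⁻⁵ s⁻².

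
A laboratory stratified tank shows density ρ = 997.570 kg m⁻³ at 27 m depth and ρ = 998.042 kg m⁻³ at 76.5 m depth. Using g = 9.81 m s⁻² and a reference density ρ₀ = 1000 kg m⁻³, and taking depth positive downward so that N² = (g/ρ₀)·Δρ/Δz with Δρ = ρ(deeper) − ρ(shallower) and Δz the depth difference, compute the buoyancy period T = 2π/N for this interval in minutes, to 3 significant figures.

10.8 min

Δρ = 998.042 − 997.570 = 0.472 kg m⁻³ over Δz = 76.5 − 27 = 49.5 m.
N² = (9.81/1000) × (0.472/49.5) = 9.3542 × 10⁻⁵ s⁻².
N = √(9.3542 × 10⁻⁵) = 9.6717 × 10⁻³ rad s⁻¹, so T = 2π/N = 649.65 s = 10.827 min ≈ 10.8 min.
Since Δρ > 0 the layer is stably stratified.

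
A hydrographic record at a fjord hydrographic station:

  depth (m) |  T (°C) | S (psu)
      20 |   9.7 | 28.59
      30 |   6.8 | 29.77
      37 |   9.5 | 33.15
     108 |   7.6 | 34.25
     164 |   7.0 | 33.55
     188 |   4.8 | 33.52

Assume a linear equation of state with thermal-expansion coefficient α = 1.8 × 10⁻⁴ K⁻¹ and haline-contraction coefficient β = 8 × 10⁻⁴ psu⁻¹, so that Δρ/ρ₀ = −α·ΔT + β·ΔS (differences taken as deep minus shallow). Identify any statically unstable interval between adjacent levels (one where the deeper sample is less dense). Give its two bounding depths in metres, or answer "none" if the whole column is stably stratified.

Evaluate Δρ/ρ₀ = −αΔT + βΔS across each adjacent pair:
  20–30 m: −αΔT+βΔS = −(1.8 × 10⁻⁴)(-2.9)+(8 × 10⁻⁴)(+1.18) = 1.5 × 10⁻³ → stable
  30–37 m: −αΔT+βΔS = −(1.8 × 10⁻⁴)(+2.7)+(8 × 10⁻⁴)(+3.38) = 2.2 × 10⁻³ → stable
  37–108 m: −αΔT+βΔS = −(1.8 × 10⁻⁴)(-1.9)+(8 × 10⁻⁴)(+1.10) = 1.2 × 10⁻³ → stable
  108–164 m: −αΔT+βΔS = −(1.8 × 10⁻⁴)(-0.6)+(8 × 10⁻⁴)(-0.70) = -4.5 × 10⁻⁴ → UNSTABLE
  164–188 m: −αΔT+βΔS = −(1.8 × 10⁻⁴)(-2.2)+(8 × 10⁻⁴)(-0.03) = 3.7 × 10⁻⁴ → stable
The 108–164 m interval has Δρ < 0: lighter water underlies denser water.

108–164 m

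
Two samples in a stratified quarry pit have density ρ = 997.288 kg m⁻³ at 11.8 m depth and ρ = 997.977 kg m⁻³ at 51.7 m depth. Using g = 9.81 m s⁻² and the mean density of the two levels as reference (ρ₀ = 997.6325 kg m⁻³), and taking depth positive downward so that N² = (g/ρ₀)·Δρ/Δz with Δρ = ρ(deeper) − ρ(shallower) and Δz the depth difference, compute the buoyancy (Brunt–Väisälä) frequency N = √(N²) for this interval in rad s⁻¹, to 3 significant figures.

0.0130 rad s⁻¹

Δρ = 997.977 − 997.288 = 0.689 kg m⁻³ over Δz = 51.7 − 11.8 = 39.9 m.
N² = (9.81/997.6325) × (0.689/39.9) = 1.6980 × 10⁻⁴ s⁻².
N = √(1.6980 × 10⁻⁴) = 0.013031 rad s⁻¹ ≈ 0.0130 rad s⁻¹.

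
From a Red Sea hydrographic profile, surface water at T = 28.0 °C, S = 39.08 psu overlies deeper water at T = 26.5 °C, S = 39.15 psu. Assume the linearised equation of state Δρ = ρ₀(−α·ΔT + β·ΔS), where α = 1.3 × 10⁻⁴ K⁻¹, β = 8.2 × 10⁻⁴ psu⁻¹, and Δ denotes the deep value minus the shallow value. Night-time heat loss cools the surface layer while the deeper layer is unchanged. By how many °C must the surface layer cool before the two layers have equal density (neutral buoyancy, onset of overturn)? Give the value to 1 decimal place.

1.9 °C

Neutral buoyancy requires Δρ = 0, i.e. −α(T_deep − T_surf′) + β(S_deep − S_surf) = 0.
T_surf′ = T_deep − (β/α)·ΔS = 26.5 − (8.2 × 10⁻⁴/1.3 × 10⁻⁴)·(+0.07) = 26.058 °C.
Cooling required: 28.0 − (26.058) = 1.942 °C.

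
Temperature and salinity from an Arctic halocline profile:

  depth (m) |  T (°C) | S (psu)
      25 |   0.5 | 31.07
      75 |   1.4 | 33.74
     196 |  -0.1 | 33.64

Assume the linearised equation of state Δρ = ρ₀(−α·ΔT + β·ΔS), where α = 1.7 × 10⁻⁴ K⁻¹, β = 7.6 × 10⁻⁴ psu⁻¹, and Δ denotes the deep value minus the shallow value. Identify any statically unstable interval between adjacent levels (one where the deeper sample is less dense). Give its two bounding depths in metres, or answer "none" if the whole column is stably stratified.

Evaluate Δρ/ρ₀ = −αΔT + βΔS across each adjacent pair:
  25–75 m: −αΔT+βΔS = −(1.7 × 10⁻⁴)(+0.9)+(7.6 × 10⁻⁴)(+2.67) = 1.9 × 10⁻³ → stable
  75–196 m: −αΔT+βΔS = −(1.7 × 10⁻⁴)(-1.5)+(7.6 × 10⁻⁴)(-0.10) = 1.8 × 10⁻⁴ → stable
Every interval has Δρ > 0: the column is stably stratified throughout.

none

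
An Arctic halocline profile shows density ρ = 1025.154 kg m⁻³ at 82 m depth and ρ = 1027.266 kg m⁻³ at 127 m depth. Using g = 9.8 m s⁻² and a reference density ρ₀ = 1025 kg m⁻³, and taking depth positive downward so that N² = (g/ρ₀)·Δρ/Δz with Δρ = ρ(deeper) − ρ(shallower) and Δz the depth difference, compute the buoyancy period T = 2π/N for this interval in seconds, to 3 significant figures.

297 s

Δρ = 1027.266 − 1025.154 = 2.112 kg m⁻³ over Δz = 127 − 82 = 45 m.
N² = (9.8/1025) × (2.112/45) = 4.4873 × 10⁻⁴ s⁻².
N = √(4.4873 × 10⁻⁴) = 0.021183 rad s⁻¹, so T = 2π/N = 296.61 s ≈ 297 s.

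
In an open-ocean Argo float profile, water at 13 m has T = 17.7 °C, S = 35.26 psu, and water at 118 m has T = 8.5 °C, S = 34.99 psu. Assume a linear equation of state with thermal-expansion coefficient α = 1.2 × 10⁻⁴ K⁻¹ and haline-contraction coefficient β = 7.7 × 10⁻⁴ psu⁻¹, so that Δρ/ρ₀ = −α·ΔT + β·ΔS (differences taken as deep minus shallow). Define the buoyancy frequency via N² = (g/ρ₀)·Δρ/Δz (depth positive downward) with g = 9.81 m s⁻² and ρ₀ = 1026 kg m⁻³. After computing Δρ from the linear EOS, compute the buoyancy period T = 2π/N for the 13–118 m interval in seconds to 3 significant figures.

ΔT = -9.2 K, ΔS = -0.27 psu (deep − shallow).
Δρ/ρ₀ = −αΔT + βΔS = 1.104 × 10⁻³ − 2.079 × 10⁻⁴ = 8.961 × 10⁻⁴, so Δρ ≈ 0.9194 kg m⁻³.
N² = (g/ρ₀)·Δρ/Δz = g·(Δρ/ρ₀)/Δz = 9.81 × 8.961 × 10⁻⁴ / 105 = 8.3721 × 10⁻⁵ s⁻².
N = √(8.3721 × 10⁻⁵) = 9.1499 × 10⁻³ rad s⁻¹ → T = 2π/N = 686.69 s ≈ 687 s.

687 s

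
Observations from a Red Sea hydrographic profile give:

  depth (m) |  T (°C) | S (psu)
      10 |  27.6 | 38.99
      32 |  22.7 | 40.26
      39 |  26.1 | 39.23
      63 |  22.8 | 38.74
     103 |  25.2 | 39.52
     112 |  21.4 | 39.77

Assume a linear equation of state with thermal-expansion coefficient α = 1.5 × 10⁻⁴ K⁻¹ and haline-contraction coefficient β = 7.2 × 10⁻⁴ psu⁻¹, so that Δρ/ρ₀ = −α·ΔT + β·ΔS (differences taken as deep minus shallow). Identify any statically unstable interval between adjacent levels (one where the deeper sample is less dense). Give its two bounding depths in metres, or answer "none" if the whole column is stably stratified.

32–39 m

Evaluate Δρ/ρ₀ = −αΔT + βΔS across each adjacent pair:
  10–32 m: −αΔT+βΔS = −(1.5 × 10⁻⁴)(-4.9)+(7.2 × 10⁻⁴)(+1.27) = 1.6 × 10⁻³ → stable
  32–39 m: −αΔT+βΔS = −(1.5 × 10⁻⁴)(+3.4)+(7.2 × 10⁻⁴)(-1.03) = -1.3 × 10⁻³ → UNSTABLE
  39–63 m: −αΔT+βΔS = −(1.5 × 10⁻⁴)(-3.3)+(7.2 × 10⁻⁴)(-0.49) = 1.4 × 10⁻⁴ → stable
  63–103 m: −αΔT+βΔS = −(1.5 × 10⁻⁴)(+2.4)+(7.2 × 10⁻⁴)(+0.78) = 2.0 × 10⁻⁴ → stable
  103–112 m: −αΔT+βΔS = −(1.5 × 10⁻⁴)(-3.8)+(7.2 × 10⁻⁴)(+0.25) = 7.5 × 10⁻⁴ → stable
The 32–39 m interval has Δρ < 0: lighter water underlies denser water.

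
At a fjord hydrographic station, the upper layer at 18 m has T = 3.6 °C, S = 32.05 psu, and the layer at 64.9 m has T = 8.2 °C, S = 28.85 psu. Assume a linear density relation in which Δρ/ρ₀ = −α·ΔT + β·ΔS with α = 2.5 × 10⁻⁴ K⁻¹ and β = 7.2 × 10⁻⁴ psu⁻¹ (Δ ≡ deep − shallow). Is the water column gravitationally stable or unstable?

unstable

ΔT = 8.2 − 3.6 = +4.6 K and ΔS = 28.85 − 32.05 = -3.20 psu (deep − shallow).
−αΔT = -1.15 × 10⁻³; βΔS = -2.304 × 10⁻³; sum Δρ/ρ₀ = -3.454 × 10⁻³.
Δρ/ρ₀ < 0, so Δρ < 0: deeper water is lighter → statically unstable; the column would overturn.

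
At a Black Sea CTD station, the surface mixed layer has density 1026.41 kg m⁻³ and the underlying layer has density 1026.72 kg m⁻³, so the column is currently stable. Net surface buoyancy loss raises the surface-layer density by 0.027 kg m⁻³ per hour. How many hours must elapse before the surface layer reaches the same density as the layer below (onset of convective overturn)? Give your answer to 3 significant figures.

11.5 hours

Density deficit of the surface layer: 1026.72 − 1026.41 = 0.31 kg m⁻³.
Required change = 0.31 / 0.027 = 11.5 hours.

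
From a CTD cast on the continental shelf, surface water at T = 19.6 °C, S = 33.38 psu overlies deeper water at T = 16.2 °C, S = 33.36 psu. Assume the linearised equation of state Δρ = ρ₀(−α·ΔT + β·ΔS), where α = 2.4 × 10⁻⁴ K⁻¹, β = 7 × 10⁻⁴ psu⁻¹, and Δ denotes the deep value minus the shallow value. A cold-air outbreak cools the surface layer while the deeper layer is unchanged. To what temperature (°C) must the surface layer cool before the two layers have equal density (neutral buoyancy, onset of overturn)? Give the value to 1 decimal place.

Neutral buoyancy requires Δρ = 0, i.e. −α(T_deep − T_surf′) + β(S_deep − S_surf) = 0.
T_surf′ = T_deep − (β/α)·ΔS = 16.2 − (7 × 10⁻⁴/2.4 × 10⁻⁴)·(-0.02) = 16.258 °C.
Cooling required: 19.6 − (16.258) = 3.342 °C.

16.3 °C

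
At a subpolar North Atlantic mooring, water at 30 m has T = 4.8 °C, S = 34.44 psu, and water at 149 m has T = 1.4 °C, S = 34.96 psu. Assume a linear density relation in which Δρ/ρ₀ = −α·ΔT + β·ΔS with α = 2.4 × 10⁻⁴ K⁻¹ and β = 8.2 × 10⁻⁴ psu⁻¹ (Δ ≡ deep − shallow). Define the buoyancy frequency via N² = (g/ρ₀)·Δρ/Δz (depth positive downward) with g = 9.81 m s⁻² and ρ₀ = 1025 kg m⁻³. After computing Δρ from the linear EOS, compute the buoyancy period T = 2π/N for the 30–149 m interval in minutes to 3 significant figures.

10.3 min

ΔT = -3.4 K, ΔS = +0.52 psu (deep − shallow).
Δρ/ρ₀ = −αΔT + βΔS = 8.16 × 10⁻⁴ + 4.264 × 10⁻⁴ = 1.2424 × 10⁻³, so Δρ ≈ 1.273 kg m⁻³.
N² = (g/ρ₀)·Δρ/Δz = g·(Δρ/ρ₀)/Δz = 9.81 × 1.2424 × 10⁻³ / 119 = 1.0242 × 10⁻⁴ s⁻².
N = √(1.0242 × 10⁻⁴) = 0.010120 rad s⁻¹ → T = 2π/N = 620.87 s = 10.348 min ≈ 10.3 min.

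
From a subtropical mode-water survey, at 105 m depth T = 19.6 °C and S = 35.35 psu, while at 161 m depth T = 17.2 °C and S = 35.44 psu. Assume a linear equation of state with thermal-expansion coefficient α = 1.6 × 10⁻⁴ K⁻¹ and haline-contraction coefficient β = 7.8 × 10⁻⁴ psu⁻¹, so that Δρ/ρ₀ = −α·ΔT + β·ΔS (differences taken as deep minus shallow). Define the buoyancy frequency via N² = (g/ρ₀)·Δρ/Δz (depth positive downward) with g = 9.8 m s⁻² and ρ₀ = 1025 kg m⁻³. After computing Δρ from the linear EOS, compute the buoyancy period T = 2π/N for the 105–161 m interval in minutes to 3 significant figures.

ΔT = -2.4 K, ΔS = +0.09 psu (deep − shallow).
Δρ/ρ₀ = −αΔT + βΔS = 3.84 × 10⁻⁴ + 7.02 × 10⁻⁵ = 4.542 × 10⁻⁴, so Δρ ≈ 0.4656 kg m⁻³.
N² = (g/ρ₀)·Δρ/Δz = g·(Δρ/ρ₀)/Δz = 9.8 × 4.542 × 10⁻⁴ / 56 = 7.9485 × 10⁻⁵ s⁻².
N = √(7.9485 × 10⁻⁵) = 8.9154 × 10⁻³ rad s⁻¹ → T = 2π/N = 704.76 s = 11.746 min ≈ 11.7 min.

11.7 min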